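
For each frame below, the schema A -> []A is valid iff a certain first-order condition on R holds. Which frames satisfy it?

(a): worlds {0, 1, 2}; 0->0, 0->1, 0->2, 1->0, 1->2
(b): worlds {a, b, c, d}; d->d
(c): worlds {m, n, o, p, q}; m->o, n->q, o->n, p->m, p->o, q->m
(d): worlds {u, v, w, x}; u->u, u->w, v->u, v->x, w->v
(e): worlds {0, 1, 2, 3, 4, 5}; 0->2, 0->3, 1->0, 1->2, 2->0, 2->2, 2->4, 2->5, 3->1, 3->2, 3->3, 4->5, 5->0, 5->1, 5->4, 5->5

(b)

The schema corresponds to a generalized confluence (Geach) condition: forall x forall z (xRz -> exists w (x = w & z = w)).
(a): fails — 0R1 but 0 ≠ 1.
(b): satisfies the condition.
(c): fails — mRo but m ≠ o.
(d): fails — uRw but u ≠ w.
(e): fails — 0R2 but 0 ≠ 2.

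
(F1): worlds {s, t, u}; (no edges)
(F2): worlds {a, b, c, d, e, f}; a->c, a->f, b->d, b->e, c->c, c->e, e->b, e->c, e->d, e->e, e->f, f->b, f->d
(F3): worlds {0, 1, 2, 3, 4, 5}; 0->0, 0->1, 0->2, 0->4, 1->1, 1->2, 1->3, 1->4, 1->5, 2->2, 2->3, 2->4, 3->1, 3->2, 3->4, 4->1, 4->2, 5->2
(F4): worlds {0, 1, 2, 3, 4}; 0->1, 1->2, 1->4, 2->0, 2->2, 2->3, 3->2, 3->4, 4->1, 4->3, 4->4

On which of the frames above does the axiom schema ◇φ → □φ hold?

(F1)

This is the axiom for partial functionality; its first-order frame correspondent is ∀x ∀y ∀z (Rxy ∧ Rxz → y = z).
(F1): satisfies the condition.
(F2): fails — a sees both c and f.
(F3): fails — 0 sees both 0 and 1.
(F4): fails — 1 sees both 2 and 4.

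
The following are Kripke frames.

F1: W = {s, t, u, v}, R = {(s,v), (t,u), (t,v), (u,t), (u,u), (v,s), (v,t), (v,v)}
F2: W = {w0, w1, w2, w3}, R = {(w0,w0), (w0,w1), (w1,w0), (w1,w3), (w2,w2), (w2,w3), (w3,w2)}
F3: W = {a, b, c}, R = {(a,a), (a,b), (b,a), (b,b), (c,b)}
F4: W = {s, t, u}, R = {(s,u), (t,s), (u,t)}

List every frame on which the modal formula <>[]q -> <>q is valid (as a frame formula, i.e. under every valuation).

Frame correspondent (Sahlqvist): forall x forall y (xRy -> exists w (yRw & xRw)) — i.e. a generalized confluence (Geach) condition.
F1: ✓.
F2: fails — w1Rw3 but no w with w3Rw and w1Rw.
F3: ✓.
F4: fails — sRu but no w with uRw and sRw.

F1, F3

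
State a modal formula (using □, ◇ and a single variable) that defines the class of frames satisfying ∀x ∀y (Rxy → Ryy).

□(□q → q)

A defining formula is □(□q → q) (the T□ axiom).
Suppose □(□q→q) is valid. Take Rxy and set V(q)={w : Ryw}. Then at y, □q holds; since □(□q→q) at x, □q→q at y, so q at y, i.e. Ryy.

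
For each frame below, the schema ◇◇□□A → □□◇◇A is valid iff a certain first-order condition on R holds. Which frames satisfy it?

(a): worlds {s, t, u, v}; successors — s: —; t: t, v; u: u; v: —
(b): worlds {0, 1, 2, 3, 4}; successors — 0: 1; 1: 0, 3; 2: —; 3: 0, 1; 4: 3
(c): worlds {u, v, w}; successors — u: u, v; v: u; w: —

(b), (c)

The schema corresponds to a generalized confluence (Geach) condition: ∀x ∀y ∀z ((xR²y ∧ xR²z) → ∃w (yR²w ∧ zR²w)).
(a): fails — tR²t, tR²v but no w with tR²w and vR²w.
(b): condition met.
(c): condition met.
Valid on: (b), (c).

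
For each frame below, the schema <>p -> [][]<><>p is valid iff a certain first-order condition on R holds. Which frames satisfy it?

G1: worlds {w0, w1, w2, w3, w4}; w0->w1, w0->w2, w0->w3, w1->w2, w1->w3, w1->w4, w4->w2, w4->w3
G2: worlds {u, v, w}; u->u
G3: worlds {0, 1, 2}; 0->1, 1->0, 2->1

G2

Frame correspondent (Sahlqvist): forall x forall y forall z ((xRy & x R^2 z) -> exists w (y = w & z R^2 w)) — i.e. a generalized confluence (Geach) condition.
G1: fails — w0Rw1, w0R²w2 but no w with w1=w and w2R²w.
G2: condition met.
G3: fails — 0R1, 0R²0 but no w with 1=w and 0R²w.
Valid on: G2.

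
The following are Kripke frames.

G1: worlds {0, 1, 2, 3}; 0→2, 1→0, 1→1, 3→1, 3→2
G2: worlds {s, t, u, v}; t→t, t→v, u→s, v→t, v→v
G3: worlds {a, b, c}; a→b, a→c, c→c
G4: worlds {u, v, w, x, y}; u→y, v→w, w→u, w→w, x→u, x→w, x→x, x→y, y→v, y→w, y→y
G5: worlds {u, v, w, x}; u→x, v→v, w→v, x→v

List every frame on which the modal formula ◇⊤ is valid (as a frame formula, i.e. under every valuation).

The schema corresponds to seriality: ∀x ∃y Rxy.
G1: fails — world 2 has no successor.
G2: fails — world s has no successor.
G3: fails — world b has no successor.
G4: condition met.
G5: condition met.

G4, G5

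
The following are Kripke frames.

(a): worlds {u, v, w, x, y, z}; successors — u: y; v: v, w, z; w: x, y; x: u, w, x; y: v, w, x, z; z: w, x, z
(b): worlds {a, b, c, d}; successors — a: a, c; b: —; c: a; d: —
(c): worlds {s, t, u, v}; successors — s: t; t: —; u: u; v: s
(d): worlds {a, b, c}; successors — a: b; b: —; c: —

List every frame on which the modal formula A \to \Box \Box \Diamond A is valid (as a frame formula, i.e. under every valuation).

This is the axiom for a generalized confluence (Geach) condition; its first-order frame correspondent is \forall x \forall z (x R^2 z \to \exists w (x = w \wedge zRw)).
(a): fails — uR²v but no t with u=t and vRt.
(b): fails — cR²c but no w with c=w and cRw.
(c): fails — vR²t but no w with v=w and tRw.
(d): condition met.

(d)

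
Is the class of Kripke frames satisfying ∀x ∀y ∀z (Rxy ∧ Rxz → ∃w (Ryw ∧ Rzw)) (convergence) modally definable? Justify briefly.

The condition is convergence. A defining modal formula is ◇□q → □◇q.

Definable; ◇□q → □◇q defines it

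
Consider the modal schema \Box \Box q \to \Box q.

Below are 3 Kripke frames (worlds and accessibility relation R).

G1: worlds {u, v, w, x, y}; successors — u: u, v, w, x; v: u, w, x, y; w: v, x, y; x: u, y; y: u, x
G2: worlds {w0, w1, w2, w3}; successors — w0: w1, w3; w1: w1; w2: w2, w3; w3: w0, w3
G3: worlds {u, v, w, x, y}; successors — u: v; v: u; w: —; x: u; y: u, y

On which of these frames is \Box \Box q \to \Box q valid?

G2

The schema corresponds to density: \forall x \forall y (Rxy \to \exists z (Rxz \wedge Rzy)).
G1: fails — Rwv but no z with Rwz and Rzv.
G2: ✓.
G3: fails — Ruv but no z with Ruz and Rzv.
Valid on: G2.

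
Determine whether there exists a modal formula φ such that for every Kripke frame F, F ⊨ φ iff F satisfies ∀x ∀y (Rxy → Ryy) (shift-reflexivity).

Yes, by □(□p → p)

The condition is shift-reflexivity. A defining modal formula is □(□p → p).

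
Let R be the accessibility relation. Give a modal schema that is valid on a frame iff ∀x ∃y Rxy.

□q → ◇q

A defining formula is □q → ◇q (the D axiom).
Suppose □q→◇q is valid. At any x set V(q)=W. Then □q at x, so ◇q at x, so x has a successor.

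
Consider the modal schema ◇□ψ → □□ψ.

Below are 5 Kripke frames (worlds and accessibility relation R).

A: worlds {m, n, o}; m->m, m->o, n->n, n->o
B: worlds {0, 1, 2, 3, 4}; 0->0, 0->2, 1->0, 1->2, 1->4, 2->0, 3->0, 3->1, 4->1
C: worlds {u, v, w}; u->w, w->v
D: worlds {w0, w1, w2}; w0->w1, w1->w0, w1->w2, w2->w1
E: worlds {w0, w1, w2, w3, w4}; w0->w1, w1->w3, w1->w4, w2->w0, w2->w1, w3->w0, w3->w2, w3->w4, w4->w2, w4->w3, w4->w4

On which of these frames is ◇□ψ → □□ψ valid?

C, D

Frame correspondent (Sahlqvist): ∀x ∀y ∀z ((xRy ∧ xR²z) → ∃w (yRw ∧ z = w)) — i.e. a generalized confluence (Geach) condition.
A: fails — mRo, mR²m but no w with oRw and m=w.
B: fails — 0R2, 0R²2 but no w with 2Rw and 2=w.
C: holds.
D: holds.
E: fails — w1Rw3, w1R²w3 but no w with w3Rw and w3=w.
Valid on: C, D.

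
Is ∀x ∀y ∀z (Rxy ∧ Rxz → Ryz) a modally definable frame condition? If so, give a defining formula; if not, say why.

Yes — defined by ◇p → □◇p

The condition is the Euclidean property. A defining modal formula is ◇p → □◇p.
Suppose ◇p→□◇p is valid. Take Rxy, Rxz and set V(p)={y}. Then ◇p at x, so □◇p at x, so ◇p at z, so some w with Rzw has p; w=y, i.e. Rzy. By symmetry of the argument, Ryz.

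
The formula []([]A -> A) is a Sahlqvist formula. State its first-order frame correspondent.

Suppose □(□A→A) is valid. Take Rxy and set V(A)={w : Ryw}. Then at y, □A holds; since □(□A→A) at x, □A→A at y, so A at y, i.e. Ryy.
Conversely, any frame satisfying forall x forall y (Rxy -> Ryy) validates the schema.
So the correspondent is shift-reflexivity.

shift-reflexivity: forall x forall y (Rxy -> Ryy)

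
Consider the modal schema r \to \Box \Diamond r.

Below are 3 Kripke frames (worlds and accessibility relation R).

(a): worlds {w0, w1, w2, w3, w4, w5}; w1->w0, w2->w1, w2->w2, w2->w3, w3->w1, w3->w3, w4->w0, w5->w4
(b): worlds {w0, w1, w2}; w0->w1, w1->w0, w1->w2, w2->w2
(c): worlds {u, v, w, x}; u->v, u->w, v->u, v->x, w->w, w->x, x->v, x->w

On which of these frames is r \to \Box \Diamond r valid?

The schema corresponds to symmetry: \forall x \forall y (Rxy \to Ryx).
(a): fails — Rw1w0 but not Rw0w1.
(b): fails — Rw1w2 but not Rw2w1.
(c): fails — Ruw but not Rwu.
Valid on no frame.

none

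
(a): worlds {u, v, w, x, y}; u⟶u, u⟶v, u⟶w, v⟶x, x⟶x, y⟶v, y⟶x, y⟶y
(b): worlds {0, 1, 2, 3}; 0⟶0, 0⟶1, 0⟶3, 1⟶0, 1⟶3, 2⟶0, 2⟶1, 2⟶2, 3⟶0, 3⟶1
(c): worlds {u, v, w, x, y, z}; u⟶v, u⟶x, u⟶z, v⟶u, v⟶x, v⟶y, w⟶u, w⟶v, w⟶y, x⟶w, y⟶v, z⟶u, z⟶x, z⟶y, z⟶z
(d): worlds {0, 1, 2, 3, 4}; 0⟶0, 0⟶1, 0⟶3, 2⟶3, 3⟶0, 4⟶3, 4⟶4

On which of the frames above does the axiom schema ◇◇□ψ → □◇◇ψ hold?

(b)

The schema corresponds to a generalized confluence (Geach) condition: ∀x ∀y ∀z ((xR²y ∧ xRz) → ∃w (yRw ∧ zR²w)).
(a): fails — uR²u, uRv but no t with uRt and vR²t.
(b): ✓.
(c): fails — uR²x, uRx but no t with xRt and xR²t.
(d): fails — 0R²0, 0R1 but no w with 0Rw and 1R²w.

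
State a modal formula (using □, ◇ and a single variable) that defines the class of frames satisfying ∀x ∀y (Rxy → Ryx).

s → □◇s

A defining formula is s → □◇s (the B axiom).
Suppose s→□◇s is valid. Take Rxy and set V(s)={x}. Then s at x, so □◇s at x, so ◇s at y, so some z with Ryz has s; z=x, i.e. Ryx.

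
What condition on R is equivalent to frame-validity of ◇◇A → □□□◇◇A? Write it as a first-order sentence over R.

This is a Sahlqvist (Geach-type) schema ◇^2□^0A → □^3◇^2A.
First-order correspondent: ∀x ∀y ∀z ((xR²y ∧ xR³z) → ∃w (y = w ∧ zR²w)).

∀x ∀y ∀z ((xR²y ∧ xR³z) → ∃w (y = w ∧ zR²w))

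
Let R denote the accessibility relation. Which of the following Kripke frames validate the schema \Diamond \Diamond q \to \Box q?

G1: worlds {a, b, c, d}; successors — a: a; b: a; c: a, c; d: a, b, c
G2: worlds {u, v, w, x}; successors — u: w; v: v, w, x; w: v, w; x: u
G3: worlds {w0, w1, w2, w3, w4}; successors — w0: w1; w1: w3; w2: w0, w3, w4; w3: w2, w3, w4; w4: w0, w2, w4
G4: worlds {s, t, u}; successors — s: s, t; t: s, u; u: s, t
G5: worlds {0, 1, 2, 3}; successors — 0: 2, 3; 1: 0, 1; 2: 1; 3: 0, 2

The schema corresponds to a generalized confluence (Geach) condition: \forall x \forall y \forall z ((x R^2 y \wedge xRz) \to \exists w (y = w \wedge z = w)).
G1: fails — cR²a, cRc but a ≠ c.
G2: fails — uR²v, uRw but v ≠ w.
G3: fails — w0R²w3, w0Rw1 but w3 ≠ w1.
G4: fails — sR²s, sRt but s ≠ t.
G5: fails — 0R²0, 0R2 but 0 ≠ 2.
Valid on no frame.

none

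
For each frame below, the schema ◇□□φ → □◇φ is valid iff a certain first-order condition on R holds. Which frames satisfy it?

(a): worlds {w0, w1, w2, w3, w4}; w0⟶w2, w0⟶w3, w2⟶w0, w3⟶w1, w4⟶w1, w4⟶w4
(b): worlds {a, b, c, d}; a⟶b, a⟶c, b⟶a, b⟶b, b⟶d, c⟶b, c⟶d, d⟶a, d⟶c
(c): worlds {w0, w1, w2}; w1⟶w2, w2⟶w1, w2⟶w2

This is the axiom for a generalized confluence (Geach) condition; its first-order frame correspondent is ∀x ∀y ∀z ((xRy ∧ xRz) → ∃w (yR²w ∧ zRw)).
(a): fails — w0Rw2, w0Rw2 but no w with w2R²w and w2Rw.
(b): satisfies the condition.
(c): satisfies the condition.

(b), (c)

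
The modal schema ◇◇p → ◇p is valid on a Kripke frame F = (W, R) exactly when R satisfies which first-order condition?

This schema is equivalent to the 4 axiom □p → □□p.
Its frame correspondent is transitivity — ∀x ∀y ∀z (Rxy ∧ Ryz → Rxz).

transitivity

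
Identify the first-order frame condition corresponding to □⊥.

emptiness of R

□⊥ is valid iff no world has any successor (otherwise □⊥ fails at any world with one).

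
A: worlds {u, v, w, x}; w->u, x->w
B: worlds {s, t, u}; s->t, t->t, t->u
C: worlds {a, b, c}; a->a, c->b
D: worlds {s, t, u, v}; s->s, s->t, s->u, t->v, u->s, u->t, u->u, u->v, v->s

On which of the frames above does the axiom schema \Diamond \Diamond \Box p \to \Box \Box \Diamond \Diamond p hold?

Frame correspondent (Sahlqvist): \forall x \forall y \forall z ((x R^2 y \wedge x R^2 z) \to \exists w (yRw \wedge z R^2 w)) — i.e. a generalized confluence (Geach) condition.
A: fails — xR²u, xR²u but no t with uRt and uR²t.
B: fails — sR²t, sR²u but no w with tRw and uR²w.
C: satisfies the condition.
D: fails — sR²t, sR²t but no w with tRw and tR²w.

C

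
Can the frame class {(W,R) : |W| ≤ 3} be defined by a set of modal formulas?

If a class were modally definable it would be closed under disjoint unions (Goldblatt–Thomason).
Any modal formula valid on each of 4 disjoint one-world frames is valid on their disjoint union (validity is preserved under disjoint unions). Each one-world frame has |W|=1≤3, but the union has |W|=4.
Hence having at most 3 worlds is not modally definable.

No — not modally definable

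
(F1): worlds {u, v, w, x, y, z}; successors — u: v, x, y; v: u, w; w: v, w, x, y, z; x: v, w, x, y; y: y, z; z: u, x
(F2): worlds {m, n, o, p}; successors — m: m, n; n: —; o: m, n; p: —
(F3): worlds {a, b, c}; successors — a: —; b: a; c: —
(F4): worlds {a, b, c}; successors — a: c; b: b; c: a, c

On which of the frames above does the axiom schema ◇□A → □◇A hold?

(F4)

This is the axiom for convergence; its first-order frame correspondent is ∀x ∀y ∀z (Rxy ∧ Rxz → ∃w (Ryw ∧ Rzw)).
(F1): fails — Ruv and Ruy but v and y have no common successor.
(F2): fails — Rmn and Rmn but n and n have no common successor.
(F3): fails — Rba and Rba but a and a have no common successor.
(F4): holds.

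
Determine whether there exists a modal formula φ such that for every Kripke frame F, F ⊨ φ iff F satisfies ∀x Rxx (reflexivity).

Yes — defined by □r → r

Yes: it is reflexivity, defined by the T schema □r → r.
Suppose □r→r is valid. At any x set V(r)={w : Rxw}. Then □r holds at x, so r holds at x, i.e. Rxx.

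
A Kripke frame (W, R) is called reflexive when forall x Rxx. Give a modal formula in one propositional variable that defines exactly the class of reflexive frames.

□ψ → ψ

A defining formula is □ψ → ψ (the T axiom).
Suppose □ψ→ψ is valid. At any x set V(ψ)={w : Rxw}. Then □ψ holds at x, so ψ holds at x, i.e. Rxx.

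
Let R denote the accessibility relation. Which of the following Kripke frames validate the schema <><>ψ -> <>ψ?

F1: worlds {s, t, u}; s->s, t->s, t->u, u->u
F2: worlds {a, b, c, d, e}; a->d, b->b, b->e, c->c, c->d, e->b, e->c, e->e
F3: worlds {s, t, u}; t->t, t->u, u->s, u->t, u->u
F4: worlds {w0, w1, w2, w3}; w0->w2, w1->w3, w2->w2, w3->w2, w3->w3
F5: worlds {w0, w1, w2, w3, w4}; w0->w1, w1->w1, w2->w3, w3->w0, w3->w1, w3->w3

F1

This is the axiom for transitivity; its first-order frame correspondent is forall x forall y forall z (Rxy & Ryz -> Rxz).
F1: condition met.
F2: fails — Rec and Rcd but not Red.
F3: fails — Rtu and Rus but not Rts.
F4: fails — Rw1w3 and Rw3w2 but not Rw1w2.
F5: fails — Rw2w3 and Rw3w1 but not Rw2w1.
Valid on: F1.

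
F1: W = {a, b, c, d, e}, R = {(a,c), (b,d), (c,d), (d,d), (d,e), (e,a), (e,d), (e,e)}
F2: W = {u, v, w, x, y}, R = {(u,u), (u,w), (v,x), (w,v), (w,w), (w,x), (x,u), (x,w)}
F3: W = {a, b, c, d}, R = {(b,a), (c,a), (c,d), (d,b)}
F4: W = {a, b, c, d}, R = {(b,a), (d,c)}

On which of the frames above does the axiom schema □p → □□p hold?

Frame correspondent (Sahlqvist): ∀x ∀y ∀z (Rxy ∧ Ryz → Rxz) — i.e. transitivity.
F1: fails — Rde and Rea but not Rda.
F2: fails — Rxw and Rwx but not Rxx.
F3: fails — Rdb and Rba but not Rda.
F4: holds.
Valid on: F4.

F4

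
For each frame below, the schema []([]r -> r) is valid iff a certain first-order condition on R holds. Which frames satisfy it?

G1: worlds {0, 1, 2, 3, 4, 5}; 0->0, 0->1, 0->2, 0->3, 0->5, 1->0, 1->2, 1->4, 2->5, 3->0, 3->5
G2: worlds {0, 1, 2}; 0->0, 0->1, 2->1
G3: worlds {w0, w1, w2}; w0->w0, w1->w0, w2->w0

G3

The schema corresponds to shift-reflexivity: forall x forall y (Rxy -> Ryy).
G1: fails — R02 but not R22.
G2: fails — R01 but not R11.
G3: ✓.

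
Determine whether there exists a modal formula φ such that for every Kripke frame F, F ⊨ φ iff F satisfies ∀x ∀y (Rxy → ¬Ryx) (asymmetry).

If a class were modally definable it would be closed under surjective bounded morphisms (Goldblatt–Thomason).
The 4-cycle (worlds 0,1,2,3 with 0→1→2→3→0) is asymmetric. Mapping every world to a single reflexive point • is a surjective bounded morphism, and the reflexive point is not asymmetric (R•• but asymmetry requires ¬R••).
Hence asymmetry is not modally definable.

No — not modally definable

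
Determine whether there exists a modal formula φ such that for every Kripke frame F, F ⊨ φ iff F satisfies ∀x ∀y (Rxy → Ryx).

Yes, by q → □◇q

Yes: it is symmetry, defined by the B schema q → □◇q.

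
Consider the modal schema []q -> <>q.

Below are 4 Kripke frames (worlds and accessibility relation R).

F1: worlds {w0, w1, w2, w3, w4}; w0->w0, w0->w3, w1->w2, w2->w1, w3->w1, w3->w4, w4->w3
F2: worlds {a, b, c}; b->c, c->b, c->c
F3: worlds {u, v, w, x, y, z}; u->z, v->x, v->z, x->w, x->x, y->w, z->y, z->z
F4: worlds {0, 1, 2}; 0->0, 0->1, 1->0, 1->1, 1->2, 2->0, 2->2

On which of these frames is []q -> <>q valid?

F1, F4

Frame correspondent (Sahlqvist): forall x exists y Rxy — i.e. seriality.
F1: holds.
F2: fails — world a has no successor.
F3: fails — world w has no successor.
F4: holds.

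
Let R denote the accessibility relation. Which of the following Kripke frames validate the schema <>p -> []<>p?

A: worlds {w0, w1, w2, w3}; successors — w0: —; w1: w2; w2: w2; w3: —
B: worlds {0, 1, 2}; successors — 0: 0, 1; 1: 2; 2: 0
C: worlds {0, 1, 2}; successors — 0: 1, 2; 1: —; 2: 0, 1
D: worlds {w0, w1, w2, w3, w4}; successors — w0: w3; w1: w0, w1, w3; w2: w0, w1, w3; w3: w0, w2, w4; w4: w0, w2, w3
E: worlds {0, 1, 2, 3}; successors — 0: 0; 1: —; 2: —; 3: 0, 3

Frame correspondent (Sahlqvist): forall x forall y forall z (Rxy & Rxz -> Ryz) — i.e. the Euclidean property.
A: ✓.
B: fails — R01 and R00 but not R10.
C: fails — R01 and R01 but not R11.
D: fails — Rw0w3 and Rw0w3 but not Rw3w3.
E: fails — R30 and R33 but not R03.
Valid on: A.

A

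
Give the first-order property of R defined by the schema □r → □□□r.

This is a Sahlqvist (Geach-type) schema ◇^0□^1r → □^3◇^0r.
Minimal-valuation argument: fix x; take any y with xR^0y and any z with xR^3z. Set V(r) to the set of worlds R-reachable from y in exactly 1 step. Then □^1r holds at y, so the antecedent holds at x; validity forces ◇^0r at z, giving a w with zR^0w and yR^1w.
First-order correspondent: ∀x ∀z (xR³z → ∃w (xRw ∧ z = w)).

∀x ∀z (xR³z → ∃w (xRw ∧ z = w))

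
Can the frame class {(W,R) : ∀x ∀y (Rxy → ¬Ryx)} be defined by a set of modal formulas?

Not definable by any modal formula

Modal frame validity is preserved under surjective bounded morphisms.
The 3-cycle (worlds a,b,c with a→b→c→a) is asymmetric. Mapping every world to a single reflexive point • is a surjective bounded morphism, and the reflexive point is not asymmetric (R•• but asymmetry requires ¬R••).
Hence asymmetry is not modally definable.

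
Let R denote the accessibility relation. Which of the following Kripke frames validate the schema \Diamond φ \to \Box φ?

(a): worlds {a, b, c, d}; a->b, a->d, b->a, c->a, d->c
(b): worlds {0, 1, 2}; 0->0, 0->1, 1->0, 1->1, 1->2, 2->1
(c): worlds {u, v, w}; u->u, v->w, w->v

(c)

The schema corresponds to partial functionality: \forall x \forall y \forall z (Rxy \wedge Rxz \to y = z).
(a): fails — a sees both b and d.
(b): fails — 0 sees both 0 and 1.
(c): condition met.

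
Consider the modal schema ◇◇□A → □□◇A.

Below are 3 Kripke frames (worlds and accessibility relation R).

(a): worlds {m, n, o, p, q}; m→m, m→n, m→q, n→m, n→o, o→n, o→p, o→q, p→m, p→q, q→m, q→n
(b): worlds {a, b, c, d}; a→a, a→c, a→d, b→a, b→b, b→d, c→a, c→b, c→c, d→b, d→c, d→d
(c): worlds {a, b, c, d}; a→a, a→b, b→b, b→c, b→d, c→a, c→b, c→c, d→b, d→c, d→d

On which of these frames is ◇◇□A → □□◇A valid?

Frame correspondent (Sahlqvist): ∀x ∀y ∀z ((xR²y ∧ xR²z) → ∃w (yRw ∧ zRw)) — i.e. a generalized confluence (Geach) condition.
(a): fails — mR²n, mR²o but no w with nRw and oRw.
(b): satisfies the condition.
(c): satisfies the condition.

(b), (c)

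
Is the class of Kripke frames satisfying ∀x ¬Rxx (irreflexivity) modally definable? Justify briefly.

If a class were modally definable it would be closed under surjective bounded morphisms (Goldblatt–Thomason).
The 4-cycle (worlds a,b,c,d with a→b→c→d→a) is irreflexive, and the map sending every world to a single reflexive point • is a surjective bounded morphism (forth: every edge maps to (•,•); back: every world has a successor). So any modal formula valid on the 4-cycle is also valid on the reflexive point, which is not irreflexive.
So no modal formula (or set of formulas) defines exactly the irreflexive frames.

No — not modally definable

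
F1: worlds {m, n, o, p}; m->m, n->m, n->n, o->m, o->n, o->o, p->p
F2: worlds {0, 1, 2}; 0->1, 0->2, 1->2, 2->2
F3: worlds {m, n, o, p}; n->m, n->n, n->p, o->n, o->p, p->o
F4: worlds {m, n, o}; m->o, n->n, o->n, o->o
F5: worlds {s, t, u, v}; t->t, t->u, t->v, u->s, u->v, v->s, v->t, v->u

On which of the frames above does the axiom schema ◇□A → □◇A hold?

This is the axiom for convergence; its first-order frame correspondent is ∀x ∀y ∀z (Rxy ∧ Rxz → ∃w (Ryw ∧ Rzw)).
F1: condition met.
F2: condition met.
F3: fails — Rnn and Rnm but n and m have no common successor.
F4: condition met.
F5: fails — Ruv and Rus but v and s have no common successor.

F1, F2, F4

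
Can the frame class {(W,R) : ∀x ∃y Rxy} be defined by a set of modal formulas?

Yes, by □q → ◇q

The condition is seriality. A defining modal formula is □q → ◇q.
Suppose □q→◇q is valid. At any x set V(q)=W. Then □q at x, so ◇q at x, so x has a successor.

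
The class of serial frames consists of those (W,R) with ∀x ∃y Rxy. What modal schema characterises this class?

This is seriality; the standard corresponding axiom is D: □q → ◇q.
Suppose □q→◇q is valid. At any x set V(q)=W. Then □q at x, so ◇q at x, so x has a successor.

□q → ◇q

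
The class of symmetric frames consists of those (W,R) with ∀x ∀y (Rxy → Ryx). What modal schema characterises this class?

The condition is symmetry. The B schema ψ → □◇ψ defines it.
Suppose ψ→□◇ψ is valid. Take Rxy and set V(ψ)={x}. Then ψ at x, so □◇ψ at x, so ◇ψ at y, so some z with Ryz has ψ; z=x, i.e. Ryx.

ψ → □◇ψ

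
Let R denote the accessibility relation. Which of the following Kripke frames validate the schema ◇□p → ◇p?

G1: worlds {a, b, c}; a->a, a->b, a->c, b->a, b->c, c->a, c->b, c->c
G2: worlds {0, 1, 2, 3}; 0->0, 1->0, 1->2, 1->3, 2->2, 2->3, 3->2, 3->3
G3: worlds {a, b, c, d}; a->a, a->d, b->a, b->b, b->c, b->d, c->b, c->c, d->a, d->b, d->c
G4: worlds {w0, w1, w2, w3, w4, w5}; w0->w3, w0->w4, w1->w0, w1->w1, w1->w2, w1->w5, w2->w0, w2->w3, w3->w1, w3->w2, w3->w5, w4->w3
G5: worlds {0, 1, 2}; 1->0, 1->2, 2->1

G1, G2, G3

The schema corresponds to a generalized confluence (Geach) condition: ∀x ∀y (xRy → ∃w (yRw ∧ xRw)).
G1: satisfies the condition.
G2: satisfies the condition.
G3: satisfies the condition.
G4: fails — w0Rw3 but no w with w3Rw and w0Rw.
G5: fails — 1R0 but no w with 0Rw and 1Rw.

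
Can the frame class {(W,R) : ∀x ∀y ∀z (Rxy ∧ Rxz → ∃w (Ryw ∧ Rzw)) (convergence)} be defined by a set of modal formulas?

The condition is convergence. A defining modal formula is ◇□r → □◇r.
Suppose ◇□r→□◇r is valid. Take Rxy, Rxz and set V(r)={w : Ryw}. Then □r at y so ◇□r at x, so □◇r at x, so ◇r at z, giving w with Rzw and Ryw.

Yes — defined by ◇□r → □◇r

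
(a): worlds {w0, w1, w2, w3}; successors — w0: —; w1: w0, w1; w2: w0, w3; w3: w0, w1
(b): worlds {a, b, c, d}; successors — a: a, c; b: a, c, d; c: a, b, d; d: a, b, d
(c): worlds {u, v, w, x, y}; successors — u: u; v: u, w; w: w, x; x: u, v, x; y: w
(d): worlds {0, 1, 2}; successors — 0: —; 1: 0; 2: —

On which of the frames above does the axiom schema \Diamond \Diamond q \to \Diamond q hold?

This is the axiom for transitivity; its first-order frame correspondent is \forall x \forall y \forall z (Rxy \wedge Ryz \to Rxz).
(a): fails — Rw2w3 and Rw3w1 but not Rw2w1.
(b): fails — Rbc and Rcb but not Rbb.
(c): fails — Rwx and Rxu but not Rwu.
(d): holds.

(d)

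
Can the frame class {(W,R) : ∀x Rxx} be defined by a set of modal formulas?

Definable; □p → p defines it

Yes: it is reflexivity, defined by the T schema □p → p.
Suppose □p→p is valid. At any x set V(p)={w : Rxw}. Then □p holds at x, so p holds at x, i.e. Rxx.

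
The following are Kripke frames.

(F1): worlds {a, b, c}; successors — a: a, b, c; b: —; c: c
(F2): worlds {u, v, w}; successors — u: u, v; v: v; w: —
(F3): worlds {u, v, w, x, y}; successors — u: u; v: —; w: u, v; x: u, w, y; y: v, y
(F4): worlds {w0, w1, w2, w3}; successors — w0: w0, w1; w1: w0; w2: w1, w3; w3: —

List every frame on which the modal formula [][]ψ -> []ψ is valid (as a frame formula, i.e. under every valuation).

(F1), (F2)

The schema corresponds to density: forall x forall y (Rxy -> exists z (Rxz & Rzy)).
(F1): condition met.
(F2): condition met.
(F3): fails — Rxw but no z with Rxz and Rzw.
(F4): fails — Rw2w1 but no z with Rw2z and Rzw1.
Valid on: (F1), (F2).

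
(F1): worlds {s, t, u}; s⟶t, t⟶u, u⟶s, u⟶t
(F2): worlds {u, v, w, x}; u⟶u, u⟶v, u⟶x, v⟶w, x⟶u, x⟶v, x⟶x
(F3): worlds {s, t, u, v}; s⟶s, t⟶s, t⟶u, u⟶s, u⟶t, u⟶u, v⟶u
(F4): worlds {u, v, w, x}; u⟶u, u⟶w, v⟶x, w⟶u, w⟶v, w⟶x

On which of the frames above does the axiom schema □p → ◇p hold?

(F1), (F3)

The schema corresponds to seriality: ∀x ∃y Rxy.
(F1): satisfies the condition.
(F2): fails — world w has no successor.
(F3): satisfies the condition.
(F4): fails — world x has no successor.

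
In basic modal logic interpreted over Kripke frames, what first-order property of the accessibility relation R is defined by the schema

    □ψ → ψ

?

reflexivity

Suppose □ψ→ψ is valid. At any x set V(ψ)={w : Rxw}. Then □ψ holds at x, so ψ holds at x, i.e. Rxx.
Conversely, any frame satisfying ∀x Rxx validates the schema.
Frame condition: ∀x Rxx.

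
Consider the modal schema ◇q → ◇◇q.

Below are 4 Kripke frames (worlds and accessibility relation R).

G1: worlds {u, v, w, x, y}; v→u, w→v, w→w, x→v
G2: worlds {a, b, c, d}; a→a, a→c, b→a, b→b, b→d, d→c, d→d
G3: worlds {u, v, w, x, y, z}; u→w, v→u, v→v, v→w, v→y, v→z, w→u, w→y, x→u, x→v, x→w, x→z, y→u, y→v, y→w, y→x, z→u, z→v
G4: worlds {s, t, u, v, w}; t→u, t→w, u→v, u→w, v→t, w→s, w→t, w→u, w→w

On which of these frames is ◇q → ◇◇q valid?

The schema corresponds to a generalized confluence (Geach) condition: ∀x ∀y (xRy → ∃w (y = w ∧ xR²w)).
G1: fails — vRu but no t with u=t and vR²t.
G2: holds.
G3: fails — uRw but no t with w=t and uR²t.
G4: fails — uRv but no w* with v=w* and uR²w*.

G2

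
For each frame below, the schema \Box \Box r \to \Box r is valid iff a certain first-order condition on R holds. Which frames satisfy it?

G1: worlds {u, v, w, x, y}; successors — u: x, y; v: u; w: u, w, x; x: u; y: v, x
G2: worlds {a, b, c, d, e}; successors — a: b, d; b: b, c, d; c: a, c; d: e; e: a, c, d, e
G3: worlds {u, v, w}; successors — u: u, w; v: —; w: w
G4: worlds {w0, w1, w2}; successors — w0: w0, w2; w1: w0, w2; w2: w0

G2, G3, G4

The schema corresponds to density: \forall x \forall y (Rxy \to \exists z (Rxz \wedge Rzy)).
G1: fails — Ryx but no z with Ryz and Rzx.
G2: ✓.
G3: ✓.
G4: ✓.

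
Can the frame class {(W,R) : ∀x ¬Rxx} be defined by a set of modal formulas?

If a class were modally definable it would be closed under surjective bounded morphisms (Goldblatt–Thomason).
The 3-cycle (worlds s,t,u with s→t→u→s) is irreflexive, and the map sending every world to a single reflexive point • is a surjective bounded morphism (forth: every edge maps to (•,•); back: every world has a successor). So any modal formula valid on the 3-cycle is also valid on the reflexive point, which is not irreflexive.
Hence irreflexivity is not modally definable.

Not modally definable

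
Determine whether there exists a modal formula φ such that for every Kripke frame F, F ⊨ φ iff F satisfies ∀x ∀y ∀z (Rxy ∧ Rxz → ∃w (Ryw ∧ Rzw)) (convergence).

Yes, by ◇□p → □◇p

The condition is convergence. A defining modal formula is ◇□p → □◇p.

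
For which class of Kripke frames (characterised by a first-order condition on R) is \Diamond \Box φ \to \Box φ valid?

Equivalently (dual form): ◇φ → □◇φ.
Suppose ◇φ→□◇φ is valid. Take Rxy, Rxz and set V(φ)={y}. Then ◇φ at x, so □◇φ at x, so ◇φ at z, so some w with Rzw has φ; w=y, i.e. Rzy. By symmetry of the argument, Ryz.
Conversely, any frame satisfying \forall x \forall y \forall z (Rxy \wedge Rxz \to Ryz) validates the schema.
So the correspondent is the Euclidean property.

the Euclidean property: \forall x \forall y \forall z (Rxy \wedge Rxz \to Ryz)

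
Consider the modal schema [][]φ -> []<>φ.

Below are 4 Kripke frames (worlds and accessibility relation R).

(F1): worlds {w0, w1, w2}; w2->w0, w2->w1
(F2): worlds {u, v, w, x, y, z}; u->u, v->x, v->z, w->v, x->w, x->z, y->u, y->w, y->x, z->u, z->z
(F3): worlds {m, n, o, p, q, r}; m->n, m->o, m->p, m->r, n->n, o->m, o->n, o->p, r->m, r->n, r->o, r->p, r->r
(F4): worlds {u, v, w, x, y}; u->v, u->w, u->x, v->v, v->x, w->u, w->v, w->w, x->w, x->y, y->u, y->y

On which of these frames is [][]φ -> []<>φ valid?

(F2), (F4)

Frame correspondent (Sahlqvist): forall x forall z (xRz -> exists w (x R^2 w & zRw)) — i.e. a generalized confluence (Geach) condition.
(F1): fails — w2Rw0 but no w with w2R²w and w0Rw.
(F2): holds.
(F3): fails — mRp but no w with mR²w and pRw.
(F4): holds.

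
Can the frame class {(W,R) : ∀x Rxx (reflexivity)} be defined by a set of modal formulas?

Yes — defined by □r → r

The condition is reflexivity. A defining modal formula is □r → r.
Suppose □r→r is valid. At any x set V(r)={w : Rxw}. Then □r holds at x, so r holds at x, i.e. Rxx.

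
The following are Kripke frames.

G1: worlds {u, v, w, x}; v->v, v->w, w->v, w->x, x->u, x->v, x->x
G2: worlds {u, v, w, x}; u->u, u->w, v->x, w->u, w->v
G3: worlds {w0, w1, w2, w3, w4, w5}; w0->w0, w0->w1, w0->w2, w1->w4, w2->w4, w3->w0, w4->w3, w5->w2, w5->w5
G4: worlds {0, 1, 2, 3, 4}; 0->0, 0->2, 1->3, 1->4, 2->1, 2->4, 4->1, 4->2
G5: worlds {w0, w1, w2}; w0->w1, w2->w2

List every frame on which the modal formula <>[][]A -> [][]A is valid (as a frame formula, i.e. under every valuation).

G5

This is the axiom for a generalized confluence (Geach) condition; its first-order frame correspondent is forall x forall y forall z ((xRy & x R^2 z) -> exists w (y R^2 w & z = w)).
G1: fails — wRv, wR²u but no t with vR²t and u=t.
G2: fails — uRw, uR²v but no t with wR²t and v=t.
G3: fails — w0Rw1, w0R²w0 but no w with w1R²w and w0=w.
G4: fails — 0R2, 0R²0 but no w with 2R²w and 0=w.
G5: satisfies the condition.
Valid on: G5.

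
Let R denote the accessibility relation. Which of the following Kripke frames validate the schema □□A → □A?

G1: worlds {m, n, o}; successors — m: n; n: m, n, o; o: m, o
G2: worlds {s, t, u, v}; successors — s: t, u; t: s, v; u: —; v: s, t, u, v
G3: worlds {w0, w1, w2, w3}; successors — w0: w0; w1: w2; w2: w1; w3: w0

This is the axiom for density; its first-order frame correspondent is ∀x ∀y (Rxy → ∃z (Rxz ∧ Rzy)).
G1: ✓.
G2: fails — Rsu but no z with Rsz and Rzu.
G3: fails — Rw1w2 but no z with Rw1z and Rzw2.

G1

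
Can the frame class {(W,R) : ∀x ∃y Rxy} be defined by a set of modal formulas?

Definable; □r → ◇r defines it

Yes: it is seriality, defined by the D schema □r → ◇r.
Suppose □r→◇r is valid. At any x set V(r)=W. Then □r at x, so ◇r at x, so x has a successor.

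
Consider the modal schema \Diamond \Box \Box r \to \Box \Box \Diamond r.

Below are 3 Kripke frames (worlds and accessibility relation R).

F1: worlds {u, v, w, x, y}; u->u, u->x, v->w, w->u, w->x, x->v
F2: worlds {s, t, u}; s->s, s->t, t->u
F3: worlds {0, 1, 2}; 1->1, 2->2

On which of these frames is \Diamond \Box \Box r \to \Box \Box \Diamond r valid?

F3

Frame correspondent (Sahlqvist): \forall x \forall y \forall z ((xRy \wedge x R^2 z) \to \exists w (y R^2 w \wedge zRw)) — i.e. a generalized confluence (Geach) condition.
F1: fails — uRu, uR²v but no t with uR²t and vRt.
F2: fails — sRs, sR²u but no w with sR²w and uRw.
F3: holds.
Valid on: F3.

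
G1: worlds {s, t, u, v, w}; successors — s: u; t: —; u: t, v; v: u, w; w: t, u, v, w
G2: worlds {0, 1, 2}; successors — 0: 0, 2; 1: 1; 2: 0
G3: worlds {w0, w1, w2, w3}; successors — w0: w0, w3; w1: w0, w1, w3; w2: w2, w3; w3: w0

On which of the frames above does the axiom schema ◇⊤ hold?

Frame correspondent (Sahlqvist): ∀x ∃y Rxy — i.e. seriality.
G1: fails — world t has no successor.
G2: condition met.
G3: condition met.
Valid on: G2, G3.

G2, G3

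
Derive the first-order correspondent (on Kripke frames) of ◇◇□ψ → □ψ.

∀x ∀y ∀z ((xR²y ∧ xRz) → ∃w (yRw ∧ z = w))

This is a Sahlqvist (Geach-type) schema ◇^2□^1ψ → □^1◇^0ψ.
Minimal-valuation argument: fix x; take any y with xR^2y and any z with xR^1z. Set V(ψ) to the set of worlds R-reachable from y in exactly 1 step. Then □^1ψ holds at y, so the antecedent holds at x; validity forces ◇^0ψ at z, giving a w with zR^0w and yR^1w.
First-order correspondent: ∀x ∀y ∀z ((xR²y ∧ xRz) → ∃w (yRw ∧ z = w)).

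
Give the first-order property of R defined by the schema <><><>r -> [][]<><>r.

This is a Sahlqvist (Geach-type) schema ◇^3□^0r → □^2◇^2r.
First-order correspondent: forall x forall y forall z ((x R^3 y & x R^2 z) -> exists w (y = w & z R^2 w)).

forall x forall y forall z ((x R^3 y & x R^2 z) -> exists w (y = w & z R^2 w))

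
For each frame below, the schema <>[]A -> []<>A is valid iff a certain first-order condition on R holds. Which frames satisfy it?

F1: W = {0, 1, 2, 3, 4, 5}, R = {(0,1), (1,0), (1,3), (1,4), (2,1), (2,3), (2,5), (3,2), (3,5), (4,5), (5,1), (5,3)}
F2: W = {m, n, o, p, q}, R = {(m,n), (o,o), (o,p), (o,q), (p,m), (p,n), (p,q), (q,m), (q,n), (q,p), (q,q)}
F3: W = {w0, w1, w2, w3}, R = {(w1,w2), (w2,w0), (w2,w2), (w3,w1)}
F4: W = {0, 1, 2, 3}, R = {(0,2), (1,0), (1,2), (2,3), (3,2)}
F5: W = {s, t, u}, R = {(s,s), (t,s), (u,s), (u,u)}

Frame correspondent (Sahlqvist): forall x forall y forall z (Rxy & Rxz -> exists w (Ryw & Rzw)) — i.e. convergence.
F1: fails — R10 and R14 but 0 and 4 have no common successor.
F2: fails — Rmn and Rmn but n and n have no common successor.
F3: fails — Rw2w0 and Rw2w0 but w0 and w0 have no common successor.
F4: fails — R10 and R12 but 0 and 2 have no common successor.
F5: condition met.
Valid on: F5.

F5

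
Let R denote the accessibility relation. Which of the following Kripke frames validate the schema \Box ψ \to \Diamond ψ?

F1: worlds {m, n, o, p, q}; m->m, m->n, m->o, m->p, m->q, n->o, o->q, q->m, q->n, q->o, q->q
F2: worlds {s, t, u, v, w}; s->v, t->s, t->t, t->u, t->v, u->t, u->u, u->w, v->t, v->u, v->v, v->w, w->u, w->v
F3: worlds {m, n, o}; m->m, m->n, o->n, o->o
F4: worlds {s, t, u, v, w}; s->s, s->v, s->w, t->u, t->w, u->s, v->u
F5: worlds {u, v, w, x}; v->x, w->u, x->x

F2

The schema corresponds to seriality: \forall x \exists y Rxy.
F1: fails — world p has no successor.
F2: holds.
F3: fails — world n has no successor.
F4: fails — world w has no successor.
F5: fails — world u has no successor.
Valid on: F2.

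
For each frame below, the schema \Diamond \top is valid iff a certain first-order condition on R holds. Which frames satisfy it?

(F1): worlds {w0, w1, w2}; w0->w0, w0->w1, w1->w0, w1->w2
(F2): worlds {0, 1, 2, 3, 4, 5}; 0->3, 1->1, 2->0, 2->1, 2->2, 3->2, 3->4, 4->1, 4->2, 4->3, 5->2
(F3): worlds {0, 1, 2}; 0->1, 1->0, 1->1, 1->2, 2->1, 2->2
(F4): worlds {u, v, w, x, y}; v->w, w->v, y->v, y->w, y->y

Frame correspondent (Sahlqvist): \forall x \exists y Rxy — i.e. seriality.
(F1): fails — world w2 has no successor.
(F2): condition met.
(F3): condition met.
(F4): fails — world u has no successor.

(F2), (F3)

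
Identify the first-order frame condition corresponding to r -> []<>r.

This schema is the B axiom.
Its frame correspondent is symmetry — forall x forall y (Rxy -> Ryx).

symmetry: forall x forall y (Rxy -> Ryx)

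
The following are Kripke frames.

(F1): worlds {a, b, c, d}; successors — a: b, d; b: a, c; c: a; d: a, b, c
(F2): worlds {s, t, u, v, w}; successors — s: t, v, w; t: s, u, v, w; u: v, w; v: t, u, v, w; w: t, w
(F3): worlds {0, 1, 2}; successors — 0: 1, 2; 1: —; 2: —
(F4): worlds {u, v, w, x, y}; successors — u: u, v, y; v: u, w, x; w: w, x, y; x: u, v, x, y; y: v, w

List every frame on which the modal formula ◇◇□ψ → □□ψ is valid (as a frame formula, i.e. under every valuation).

(F3)

Frame correspondent (Sahlqvist): ∀x ∀y ∀z ((xR²y ∧ xR²z) → ∃w (yRw ∧ z = w)) — i.e. a generalized confluence (Geach) condition.
(F1): fails — aR²a, aR²a but no w with aRw and a=w.
(F2): fails — sR²s, sR²s but no w* with sRw* and s=w*.
(F3): ✓.
(F4): fails — uR²u, uR²w but no t with uRt and w=t.
Valid on: (F3).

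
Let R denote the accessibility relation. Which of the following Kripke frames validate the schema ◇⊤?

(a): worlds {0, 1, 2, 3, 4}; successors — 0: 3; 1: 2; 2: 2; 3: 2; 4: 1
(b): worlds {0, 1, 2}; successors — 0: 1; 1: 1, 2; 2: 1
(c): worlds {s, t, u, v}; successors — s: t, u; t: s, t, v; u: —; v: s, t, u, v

The schema corresponds to seriality: ∀x ∃y Rxy.
(a): ✓.
(b): ✓.
(c): fails — world u has no successor.

(a), (b)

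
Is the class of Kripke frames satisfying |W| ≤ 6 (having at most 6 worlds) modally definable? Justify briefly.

Modal frame validity is preserved under disjoint unions.
Any modal formula valid on each of 7 disjoint one-world frames is valid on their disjoint union (validity is preserved under disjoint unions). Each one-world frame has |W|=1≤6, but the union has |W|=7.
Hence having at most 6 worlds is not modally definable.

Not definable by any modal formula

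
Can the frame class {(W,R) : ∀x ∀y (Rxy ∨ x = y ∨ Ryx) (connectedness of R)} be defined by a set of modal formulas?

No

If a class were modally definable it would be closed under disjoint unions (Goldblatt–Thomason).
Take 4 disjoint single-world reflexive frames: each is trivially connected, but their disjoint union has 4 worlds with no edge between distinct components, so it is not connected.
So no modal formula (or set of formulas) defines exactly the connected frames.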